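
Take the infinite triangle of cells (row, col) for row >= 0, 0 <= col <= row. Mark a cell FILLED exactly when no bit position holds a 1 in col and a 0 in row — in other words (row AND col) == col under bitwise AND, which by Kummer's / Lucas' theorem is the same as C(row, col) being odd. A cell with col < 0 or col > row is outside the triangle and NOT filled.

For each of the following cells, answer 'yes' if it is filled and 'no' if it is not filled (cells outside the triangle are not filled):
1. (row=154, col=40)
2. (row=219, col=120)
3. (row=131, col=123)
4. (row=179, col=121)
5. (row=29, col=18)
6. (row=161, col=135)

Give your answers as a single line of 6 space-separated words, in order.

Answer: no no no no no no

Derivation:
(154,40): row=0b10011010, col=0b101000, row AND col = 0b1000 = 8; 8 != 40 -> empty
(219,120): row=0b11011011, col=0b1111000, row AND col = 0b1011000 = 88; 88 != 120 -> empty
(131,123): row=0b10000011, col=0b1111011, row AND col = 0b11 = 3; 3 != 123 -> empty
(179,121): row=0b10110011, col=0b1111001, row AND col = 0b110001 = 49; 49 != 121 -> empty
(29,18): row=0b11101, col=0b10010, row AND col = 0b10000 = 16; 16 != 18 -> empty
(161,135): row=0b10100001, col=0b10000111, row AND col = 0b10000001 = 129; 129 != 135 -> empty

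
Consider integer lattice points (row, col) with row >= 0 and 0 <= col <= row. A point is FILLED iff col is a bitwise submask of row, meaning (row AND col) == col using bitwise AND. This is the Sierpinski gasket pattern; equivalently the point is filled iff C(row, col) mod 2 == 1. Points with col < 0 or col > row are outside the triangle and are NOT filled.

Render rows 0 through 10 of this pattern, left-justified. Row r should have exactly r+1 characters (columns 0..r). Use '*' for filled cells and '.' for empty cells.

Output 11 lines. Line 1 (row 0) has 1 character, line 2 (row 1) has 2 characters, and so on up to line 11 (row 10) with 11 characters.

r0=0: *
r1=1: **
r2=10: *.*
r3=11: ****
r4=100: *...*
r5=101: **..**
r6=110: *.*.*.*
r7=111: ********
r8=1000: *.......*
r9=1001: **......**
r10=1010: *.*.....*.*

Answer: *
**
*.*
****
*...*
**..**
*.*.*.*
********
*.......*
**......**
*.*.....*.*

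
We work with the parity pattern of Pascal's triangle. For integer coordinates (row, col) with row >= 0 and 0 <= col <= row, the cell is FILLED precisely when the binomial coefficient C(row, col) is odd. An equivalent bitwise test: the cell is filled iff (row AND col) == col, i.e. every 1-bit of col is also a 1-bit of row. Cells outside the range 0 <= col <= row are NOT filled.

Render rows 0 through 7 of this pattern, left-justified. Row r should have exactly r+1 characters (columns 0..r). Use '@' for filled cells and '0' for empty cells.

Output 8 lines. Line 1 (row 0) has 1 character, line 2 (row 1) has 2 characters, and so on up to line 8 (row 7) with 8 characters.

Answer: @
@@
@0@
@@@@
@000@
@@00@@
@0@0@0@
@@@@@@@@

Derivation:
r0=0: @
r1=1: @@
r2=10: @0@
r3=11: @@@@
r4=100: @000@
r5=101: @@00@@
r6=110: @0@0@0@
r7=111: @@@@@@@@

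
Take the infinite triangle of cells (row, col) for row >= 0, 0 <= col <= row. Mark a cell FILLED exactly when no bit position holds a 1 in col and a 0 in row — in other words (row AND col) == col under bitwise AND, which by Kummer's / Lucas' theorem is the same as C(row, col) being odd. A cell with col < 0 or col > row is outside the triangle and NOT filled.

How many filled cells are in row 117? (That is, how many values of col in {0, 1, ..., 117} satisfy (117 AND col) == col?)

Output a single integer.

117 in binary = 1110101
popcount(117) = number of 1-bits in 1110101 = 5
A col c satisfies (117 AND c) == c iff every set bit of c is also set in 117; each of the 5 set bits of 117 can independently be on or off in c.
count = 2^5 = 32

Answer: 32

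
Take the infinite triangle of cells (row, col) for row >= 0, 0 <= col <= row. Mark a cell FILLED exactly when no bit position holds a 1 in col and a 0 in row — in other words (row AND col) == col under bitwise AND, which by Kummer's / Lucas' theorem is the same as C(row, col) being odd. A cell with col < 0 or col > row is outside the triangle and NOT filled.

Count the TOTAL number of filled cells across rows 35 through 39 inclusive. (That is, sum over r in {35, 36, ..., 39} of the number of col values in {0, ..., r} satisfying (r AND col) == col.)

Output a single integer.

r35=100011 pc3: +8 =8
r36=100100 pc2: +4 =12
r37=100101 pc3: +8 =20
r38=100110 pc3: +8 =28
r39=100111 pc4: +16 =44

Answer: 44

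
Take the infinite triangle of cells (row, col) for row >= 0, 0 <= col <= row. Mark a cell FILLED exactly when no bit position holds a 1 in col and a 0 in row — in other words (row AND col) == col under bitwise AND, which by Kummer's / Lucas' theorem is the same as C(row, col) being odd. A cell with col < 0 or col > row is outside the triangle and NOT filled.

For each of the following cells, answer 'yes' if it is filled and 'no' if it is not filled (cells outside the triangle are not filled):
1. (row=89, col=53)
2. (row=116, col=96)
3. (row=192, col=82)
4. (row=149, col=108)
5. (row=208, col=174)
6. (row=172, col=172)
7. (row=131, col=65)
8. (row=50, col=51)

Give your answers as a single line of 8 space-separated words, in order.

Answer: no yes no no no yes no no

Derivation:
(89,53): row=0b1011001, col=0b110101, row AND col = 0b10001 = 17; 17 != 53 -> empty
(116,96): row=0b1110100, col=0b1100000, row AND col = 0b1100000 = 96; 96 == 96 -> filled
(192,82): row=0b11000000, col=0b1010010, row AND col = 0b1000000 = 64; 64 != 82 -> empty
(149,108): row=0b10010101, col=0b1101100, row AND col = 0b100 = 4; 4 != 108 -> empty
(208,174): row=0b11010000, col=0b10101110, row AND col = 0b10000000 = 128; 128 != 174 -> empty
(172,172): row=0b10101100, col=0b10101100, row AND col = 0b10101100 = 172; 172 == 172 -> filled
(131,65): row=0b10000011, col=0b1000001, row AND col = 0b1 = 1; 1 != 65 -> empty
(50,51): col outside [0, 50] -> not filled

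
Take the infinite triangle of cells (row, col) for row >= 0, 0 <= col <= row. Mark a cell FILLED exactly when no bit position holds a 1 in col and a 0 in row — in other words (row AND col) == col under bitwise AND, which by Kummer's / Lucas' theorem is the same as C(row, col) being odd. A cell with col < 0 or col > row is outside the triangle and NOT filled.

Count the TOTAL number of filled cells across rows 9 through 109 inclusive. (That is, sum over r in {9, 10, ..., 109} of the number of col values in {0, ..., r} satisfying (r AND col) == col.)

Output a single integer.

r9=1001 pc2: +4 =4
r10=1010 pc2: +4 =8
r11=1011 pc3: +8 =16
r12=1100 pc2: +4 =20
r13=1101 pc3: +8 =28
r14=1110 pc3: +8 =36
r15=1111 pc4: +16 =52
r16=10000 pc1: +2 =54
r17=10001 pc2: +4 =58
r18=10010 pc2: +4 =62
r19=10011 pc3: +8 =70
r20=10100 pc2: +4 =74
r21=10101 pc3: +8 =82
r22=10110 pc3: +8 =90
r23=10111 pc4: +16 =106
r24=11000 pc2: +4 =110
r25=11001 pc3: +8 =118
r26=11010 pc3: +8 =126
r27=11011 pc4: +16 =142
r28=11100 pc3: +8 =150
r29=11101 pc4: +16 =166
r30=11110 pc4: +16 =182
r31=11111 pc5: +32 =214
r32=100000 pc1: +2 =216
r33=100001 pc2: +4 =220
r34=100010 pc2: +4 =224
r35=100011 pc3: +8 =232
r36=100100 pc2: +4 =236
r37=100101 pc3: +8 =244
r38=100110 pc3: +8 =252
r39=100111 pc4: +16 =268
r40=101000 pc2: +4 =272
r41=101001 pc3: +8 =280
r42=101010 pc3: +8 =288
r43=101011 pc4: +16 =304
r44=101100 pc3: +8 =312
r45=101101 pc4: +16 =328
r46=101110 pc4: +16 =344
r47=101111 pc5: +32 =376
r48=110000 pc2: +4 =380
r49=110001 pc3: +8 =388
r50=110010 pc3: +8 =396
r51=110011 pc4: +16 =412
r52=110100 pc3: +8 =420
r53=110101 pc4: +16 =436
r54=110110 pc4: +16 =452
r55=110111 pc5: +32 =484
r56=111000 pc3: +8 =492
r57=111001 pc4: +16 =508
r58=111010 pc4: +16 =524
r59=111011 pc5: +32 =556
r60=111100 pc4: +16 =572
r61=111101 pc5: +32 =604
r62=111110 pc5: +32 =636
r63=111111 pc6: +64 =700
r64=1000000 pc1: +2 =702
r65=1000001 pc2: +4 =706
r66=1000010 pc2: +4 =710
r67=1000011 pc3: +8 =718
r68=1000100 pc2: +4 =722
r69=1000101 pc3: +8 =730
r70=1000110 pc3: +8 =738
r71=1000111 pc4: +16 =754
r72=1001000 pc2: +4 =758
r73=1001001 pc3: +8 =766
r74=1001010 pc3: +8 =774
r75=1001011 pc4: +16 =790
r76=1001100 pc3: +8 =798
r77=1001101 pc4: +16 =814
r78=1001110 pc4: +16 =830
r79=1001111 pc5: +32 =862
r80=1010000 pc2: +4 =866
r81=1010001 pc3: +8 =874
r82=1010010 pc3: +8 =882
r83=1010011 pc4: +16 =898
r84=1010100 pc3: +8 =906
r85=1010101 pc4: +16 =922
r86=1010110 pc4: +16 =938
r87=1010111 pc5: +32 =970
r88=1011000 pc3: +8 =978
r89=1011001 pc4: +16 =994
r90=1011010 pc4: +16 =1010
r91=1011011 pc5: +32 =1042
r92=1011100 pc4: +16 =1058
r93=1011101 pc5: +32 =1090
r94=1011110 pc5: +32 =1122
r95=1011111 pc6: +64 =1186
r96=1100000 pc2: +4 =1190
r97=1100001 pc3: +8 =1198
r98=1100010 pc3: +8 =1206
r99=1100011 pc4: +16 =1222
r100=1100100 pc3: +8 =1230
r101=1100101 pc4: +16 =1246
r102=1100110 pc4: +16 =1262
r103=1100111 pc5: +32 =1294
r104=1101000 pc3: +8 =1302
r105=1101001 pc4: +16 =1318
r106=1101010 pc4: +16 =1334
r107=1101011 pc5: +32 =1366
r108=1101100 pc4: +16 =1382
r109=1101101 pc5: +32 =1414

Answer: 1414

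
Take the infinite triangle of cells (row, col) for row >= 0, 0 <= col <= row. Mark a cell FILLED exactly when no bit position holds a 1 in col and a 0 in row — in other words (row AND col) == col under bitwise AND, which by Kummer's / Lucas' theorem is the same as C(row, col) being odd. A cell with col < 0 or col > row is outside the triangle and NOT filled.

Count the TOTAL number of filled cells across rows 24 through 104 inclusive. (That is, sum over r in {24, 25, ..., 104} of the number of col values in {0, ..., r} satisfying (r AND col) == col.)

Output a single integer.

r24=11000 pc2: +4 =4
r25=11001 pc3: +8 =12
r26=11010 pc3: +8 =20
r27=11011 pc4: +16 =36
r28=11100 pc3: +8 =44
r29=11101 pc4: +16 =60
r30=11110 pc4: +16 =76
r31=11111 pc5: +32 =108
r32=100000 pc1: +2 =110
r33=100001 pc2: +4 =114
r34=100010 pc2: +4 =118
r35=100011 pc3: +8 =126
r36=100100 pc2: +4 =130
r37=100101 pc3: +8 =138
r38=100110 pc3: +8 =146
r39=100111 pc4: +16 =162
r40=101000 pc2: +4 =166
r41=101001 pc3: +8 =174
r42=101010 pc3: +8 =182
r43=101011 pc4: +16 =198
r44=101100 pc3: +8 =206
r45=101101 pc4: +16 =222
r46=101110 pc4: +16 =238
r47=101111 pc5: +32 =270
r48=110000 pc2: +4 =274
r49=110001 pc3: +8 =282
r50=110010 pc3: +8 =290
r51=110011 pc4: +16 =306
r52=110100 pc3: +8 =314
r53=110101 pc4: +16 =330
r54=110110 pc4: +16 =346
r55=110111 pc5: +32 =378
r56=111000 pc3: +8 =386
r57=111001 pc4: +16 =402
r58=111010 pc4: +16 =418
r59=111011 pc5: +32 =450
r60=111100 pc4: +16 =466
r61=111101 pc5: +32 =498
r62=111110 pc5: +32 =530
r63=111111 pc6: +64 =594
r64=1000000 pc1: +2 =596
r65=1000001 pc2: +4 =600
r66=1000010 pc2: +4 =604
r67=1000011 pc3: +8 =612
r68=1000100 pc2: +4 =616
r69=1000101 pc3: +8 =624
r70=1000110 pc3: +8 =632
r71=1000111 pc4: +16 =648
r72=1001000 pc2: +4 =652
r73=1001001 pc3: +8 =660
r74=1001010 pc3: +8 =668
r75=1001011 pc4: +16 =684
r76=1001100 pc3: +8 =692
r77=1001101 pc4: +16 =708
r78=1001110 pc4: +16 =724
r79=1001111 pc5: +32 =756
r80=1010000 pc2: +4 =760
r81=1010001 pc3: +8 =768
r82=1010010 pc3: +8 =776
r83=1010011 pc4: +16 =792
r84=1010100 pc3: +8 =800
r85=1010101 pc4: +16 =816
r86=1010110 pc4: +16 =832
r87=1010111 pc5: +32 =864
r88=1011000 pc3: +8 =872
r89=1011001 pc4: +16 =888
r90=1011010 pc4: +16 =904
r91=1011011 pc5: +32 =936
r92=1011100 pc4: +16 =952
r93=1011101 pc5: +32 =984
r94=1011110 pc5: +32 =1016
r95=1011111 pc6: +64 =1080
r96=1100000 pc2: +4 =1084
r97=1100001 pc3: +8 =1092
r98=1100010 pc3: +8 =1100
r99=1100011 pc4: +16 =1116
r100=1100100 pc3: +8 =1124
r101=1100101 pc4: +16 =1140
r102=1100110 pc4: +16 =1156
r103=1100111 pc5: +32 =1188
r104=1101000 pc3: +8 =1196

Answer: 1196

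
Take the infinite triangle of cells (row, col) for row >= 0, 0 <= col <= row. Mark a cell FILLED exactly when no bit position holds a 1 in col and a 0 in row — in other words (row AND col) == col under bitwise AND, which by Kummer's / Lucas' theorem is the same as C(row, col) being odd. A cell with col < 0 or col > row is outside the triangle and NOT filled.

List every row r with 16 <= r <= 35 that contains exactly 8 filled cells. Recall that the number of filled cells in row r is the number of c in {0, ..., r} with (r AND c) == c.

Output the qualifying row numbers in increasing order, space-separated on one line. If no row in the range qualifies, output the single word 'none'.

Answer: 19 21 22 25 26 28 35

Derivation:
Row r has 2^popcount(r) filled cells, so we need popcount(r) = log2(8) = 3.
Scan r = 16..35 and keep those with exactly 3 one-bits:
r=16=10000 popcount=1 -> skip
r=17=10001 popcount=2 -> skip
r=18=10010 popcount=2 -> skip
r=19=10011 popcount=3 -> KEEP
r=20=10100 popcount=2 -> skip
r=21=10101 popcount=3 -> KEEP
r=22=10110 popcount=3 -> KEEP
r=23=10111 popcount=4 -> skip
r=24=11000 popcount=2 -> skip
r=25=11001 popcount=3 -> KEEP
r=26=11010 popcount=3 -> KEEP
r=27=11011 popcount=4 -> skip
r=28=11100 popcount=3 -> KEEP
r=29=11101 popcount=4 -> skip
r=30=11110 popcount=4 -> skip
r=31=11111 popcount=5 -> skip
r=32=100000 popcount=1 -> skip
r=33=100001 popcount=2 -> skip
r=34=100010 popcount=2 -> skip
r=35=100011 popcount=3 -> KEEP
Kept rows: 19 21 22 25 26 28 35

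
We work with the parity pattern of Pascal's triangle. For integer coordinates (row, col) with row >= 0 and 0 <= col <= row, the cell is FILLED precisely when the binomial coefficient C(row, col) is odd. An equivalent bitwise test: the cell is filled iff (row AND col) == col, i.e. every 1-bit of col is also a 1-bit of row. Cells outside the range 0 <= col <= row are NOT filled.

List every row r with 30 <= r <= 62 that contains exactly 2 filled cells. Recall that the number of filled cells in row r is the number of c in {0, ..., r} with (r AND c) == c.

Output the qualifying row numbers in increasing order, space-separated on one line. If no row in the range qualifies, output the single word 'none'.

Row r has 2^popcount(r) filled cells, so we need popcount(r) = log2(2) = 1.
Scan r = 30..62 and keep those with exactly 1 one-bits:
r=30=11110 popcount=4 -> skip
r=31=11111 popcount=5 -> skip
r=32=100000 popcount=1 -> KEEP
r=33=100001 popcount=2 -> skip
r=34=100010 popcount=2 -> skip
r=35=100011 popcount=3 -> skip
r=36=100100 popcount=2 -> skip
r=37=100101 popcount=3 -> skip
r=38=100110 popcount=3 -> skip
r=39=100111 popcount=4 -> skip
r=40=101000 popcount=2 -> skip
r=41=101001 popcount=3 -> skip
r=42=101010 popcount=3 -> skip
r=43=101011 popcount=4 -> skip
r=44=101100 popcount=3 -> skip
r=45=101101 popcount=4 -> skip
r=46=101110 popcount=4 -> skip
r=47=101111 popcount=5 -> skip
r=48=110000 popcount=2 -> skip
r=49=110001 popcount=3 -> skip
r=50=110010 popcount=3 -> skip
r=51=110011 popcount=4 -> skip
r=52=110100 popcount=3 -> skip
r=53=110101 popcount=4 -> skip
r=54=110110 popcount=4 -> skip
r=55=110111 popcount=5 -> skip
r=56=111000 popcount=3 -> skip
r=57=111001 popcount=4 -> skip
r=58=111010 popcount=4 -> skip
r=59=111011 popcount=5 -> skip
r=60=111100 popcount=4 -> skip
r=61=111101 popcount=5 -> skip
r=62=111110 popcount=5 -> skip
Kept rows: 32

Answer: 32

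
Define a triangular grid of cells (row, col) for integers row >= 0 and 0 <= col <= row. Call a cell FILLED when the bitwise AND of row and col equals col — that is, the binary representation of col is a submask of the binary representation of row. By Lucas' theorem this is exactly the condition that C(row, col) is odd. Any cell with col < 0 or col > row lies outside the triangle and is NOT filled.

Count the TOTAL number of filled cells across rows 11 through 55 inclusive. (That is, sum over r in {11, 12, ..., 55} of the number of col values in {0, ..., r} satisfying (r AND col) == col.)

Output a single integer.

Answer: 476

Derivation:
r11=1011 pc3: +8 =8
r12=1100 pc2: +4 =12
r13=1101 pc3: +8 =20
r14=1110 pc3: +8 =28
r15=1111 pc4: +16 =44
r16=10000 pc1: +2 =46
r17=10001 pc2: +4 =50
r18=10010 pc2: +4 =54
r19=10011 pc3: +8 =62
r20=10100 pc2: +4 =66
r21=10101 pc3: +8 =74
r22=10110 pc3: +8 =82
r23=10111 pc4: +16 =98
r24=11000 pc2: +4 =102
r25=11001 pc3: +8 =110
r26=11010 pc3: +8 =118
r27=11011 pc4: +16 =134
r28=11100 pc3: +8 =142
r29=11101 pc4: +16 =158
r30=11110 pc4: +16 =174
r31=11111 pc5: +32 =206
r32=100000 pc1: +2 =208
r33=100001 pc2: +4 =212
r34=100010 pc2: +4 =216
r35=100011 pc3: +8 =224
r36=100100 pc2: +4 =228
r37=100101 pc3: +8 =236
r38=100110 pc3: +8 =244
r39=100111 pc4: +16 =260
r40=101000 pc2: +4 =264
r41=101001 pc3: +8 =272
r42=101010 pc3: +8 =280
r43=101011 pc4: +16 =296
r44=101100 pc3: +8 =304
r45=101101 pc4: +16 =320
r46=101110 pc4: +16 =336
r47=101111 pc5: +32 =368
r48=110000 pc2: +4 =372
r49=110001 pc3: +8 =380
r50=110010 pc3: +8 =388
r51=110011 pc4: +16 =404
r52=110100 pc3: +8 =412
r53=110101 pc4: +16 =428
r54=110110 pc4: +16 =444
r55=110111 pc5: +32 =476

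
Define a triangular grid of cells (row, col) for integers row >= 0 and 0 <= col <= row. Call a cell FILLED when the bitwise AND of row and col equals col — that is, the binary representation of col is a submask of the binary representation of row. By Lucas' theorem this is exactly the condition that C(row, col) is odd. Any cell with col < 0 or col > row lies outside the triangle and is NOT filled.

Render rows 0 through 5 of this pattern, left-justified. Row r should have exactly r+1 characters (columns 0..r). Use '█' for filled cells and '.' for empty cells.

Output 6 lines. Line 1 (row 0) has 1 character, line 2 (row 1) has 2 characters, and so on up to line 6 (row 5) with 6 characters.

r0=0: █
r1=1: ██
r2=10: █.█
r3=11: ████
r4=100: █...█
r5=101: ██..██

Answer: █
██
█.█
████
█...█
██..██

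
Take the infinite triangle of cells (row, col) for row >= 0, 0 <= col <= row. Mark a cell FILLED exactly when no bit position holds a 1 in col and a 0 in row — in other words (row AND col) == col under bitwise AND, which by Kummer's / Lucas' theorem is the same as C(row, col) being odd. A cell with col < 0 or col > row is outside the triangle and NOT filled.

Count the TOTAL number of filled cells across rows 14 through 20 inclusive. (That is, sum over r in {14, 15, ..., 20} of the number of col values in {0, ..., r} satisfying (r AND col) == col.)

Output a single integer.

Answer: 46

Derivation:
r14=1110 pc3: +8 =8
r15=1111 pc4: +16 =24
r16=10000 pc1: +2 =26
r17=10001 pc2: +4 =30
r18=10010 pc2: +4 =34
r19=10011 pc3: +8 =42
r20=10100 pc2: +4 =46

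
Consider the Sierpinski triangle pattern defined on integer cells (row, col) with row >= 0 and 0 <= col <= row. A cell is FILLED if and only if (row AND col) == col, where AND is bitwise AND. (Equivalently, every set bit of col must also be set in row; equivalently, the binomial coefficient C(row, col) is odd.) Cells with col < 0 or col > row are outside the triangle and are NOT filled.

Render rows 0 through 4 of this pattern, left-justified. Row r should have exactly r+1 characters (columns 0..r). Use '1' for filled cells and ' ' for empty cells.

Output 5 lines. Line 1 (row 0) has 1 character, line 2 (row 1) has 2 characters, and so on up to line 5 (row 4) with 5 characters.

r0=0: 1
r1=1: 11
r2=10: 1 1
r3=11: 1111
r4=100: 1   1

Answer: 1
11
1 1
1111
1   1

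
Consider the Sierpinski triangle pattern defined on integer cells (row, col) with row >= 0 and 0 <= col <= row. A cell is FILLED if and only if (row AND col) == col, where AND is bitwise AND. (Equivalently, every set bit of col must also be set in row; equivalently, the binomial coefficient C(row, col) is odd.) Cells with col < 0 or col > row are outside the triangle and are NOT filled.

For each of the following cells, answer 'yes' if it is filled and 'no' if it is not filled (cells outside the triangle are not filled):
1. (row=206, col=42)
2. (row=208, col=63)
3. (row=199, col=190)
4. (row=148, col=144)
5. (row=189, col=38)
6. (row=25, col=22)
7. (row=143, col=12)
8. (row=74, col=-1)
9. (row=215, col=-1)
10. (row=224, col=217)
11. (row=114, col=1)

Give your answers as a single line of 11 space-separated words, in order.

(206,42): row=0b11001110, col=0b101010, row AND col = 0b1010 = 10; 10 != 42 -> empty
(208,63): row=0b11010000, col=0b111111, row AND col = 0b10000 = 16; 16 != 63 -> empty
(199,190): row=0b11000111, col=0b10111110, row AND col = 0b10000110 = 134; 134 != 190 -> empty
(148,144): row=0b10010100, col=0b10010000, row AND col = 0b10010000 = 144; 144 == 144 -> filled
(189,38): row=0b10111101, col=0b100110, row AND col = 0b100100 = 36; 36 != 38 -> empty
(25,22): row=0b11001, col=0b10110, row AND col = 0b10000 = 16; 16 != 22 -> empty
(143,12): row=0b10001111, col=0b1100, row AND col = 0b1100 = 12; 12 == 12 -> filled
(74,-1): col outside [0, 74] -> not filled
(215,-1): col outside [0, 215] -> not filled
(224,217): row=0b11100000, col=0b11011001, row AND col = 0b11000000 = 192; 192 != 217 -> empty
(114,1): row=0b1110010, col=0b1, row AND col = 0b0 = 0; 0 != 1 -> empty

Answer: no no no yes no no yes no no no no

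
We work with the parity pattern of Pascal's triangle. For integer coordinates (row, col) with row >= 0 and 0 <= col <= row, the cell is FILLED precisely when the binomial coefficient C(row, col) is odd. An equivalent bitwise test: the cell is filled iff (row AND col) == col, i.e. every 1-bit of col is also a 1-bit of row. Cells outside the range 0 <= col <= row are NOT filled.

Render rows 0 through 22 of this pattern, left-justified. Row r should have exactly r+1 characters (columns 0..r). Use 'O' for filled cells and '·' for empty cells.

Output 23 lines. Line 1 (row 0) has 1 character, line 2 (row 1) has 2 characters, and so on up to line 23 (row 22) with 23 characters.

r0=0: O
r1=1: OO
r2=10: O·O
r3=11: OOOO
r4=100: O···O
r5=101: OO··OO
r6=110: O·O·O·O
r7=111: OOOOOOOO
r8=1000: O·······O
r9=1001: OO······OO
r10=1010: O·O·····O·O
r11=1011: OOOO····OOOO
r12=1100: O···O···O···O
r13=1101: OO··OO··OO··OO
r14=1110: O·O·O·O·O·O·O·O
r15=1111: OOOOOOOOOOOOOOOO
r16=10000: O···············O
r17=10001: OO··············OO
r18=10010: O·O·············O·O
r19=10011: OOOO············OOOO
r20=10100: O···O···········O···O
r21=10101: OO··OO··········OO··OO
r22=10110: O·O·O·O·········O·O·O·O

Answer: O
OO
O·O
OOOO
O···O
OO··OO
O·O·O·O
OOOOOOOO
O·······O
OO······OO
O·O·····O·O
OOOO····OOOO
O···O···O···O
OO··OO··OO··OO
O·O·O·O·O·O·O·O
OOOOOOOOOOOOOOOO
O···············O
OO··············OO
O·O·············O·O
OOOO············OOOO
O···O···········O···O
OO··OO··········OO··OO
O·O·O·O·········O·O·O·O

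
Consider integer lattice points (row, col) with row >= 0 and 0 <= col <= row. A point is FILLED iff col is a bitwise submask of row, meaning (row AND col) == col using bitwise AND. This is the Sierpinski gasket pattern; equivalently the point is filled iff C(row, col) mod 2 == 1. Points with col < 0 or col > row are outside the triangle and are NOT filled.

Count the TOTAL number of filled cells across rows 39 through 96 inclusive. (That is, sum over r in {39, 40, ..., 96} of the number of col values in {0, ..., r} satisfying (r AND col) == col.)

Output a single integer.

r39=100111 pc4: +16 =16
r40=101000 pc2: +4 =20
r41=101001 pc3: +8 =28
r42=101010 pc3: +8 =36
r43=101011 pc4: +16 =52
r44=101100 pc3: +8 =60
r45=101101 pc4: +16 =76
r46=101110 pc4: +16 =92
r47=101111 pc5: +32 =124
r48=110000 pc2: +4 =128
r49=110001 pc3: +8 =136
r50=110010 pc3: +8 =144
r51=110011 pc4: +16 =160
r52=110100 pc3: +8 =168
r53=110101 pc4: +16 =184
r54=110110 pc4: +16 =200
r55=110111 pc5: +32 =232
r56=111000 pc3: +8 =240
r57=111001 pc4: +16 =256
r58=111010 pc4: +16 =272
r59=111011 pc5: +32 =304
r60=111100 pc4: +16 =320
r61=111101 pc5: +32 =352
r62=111110 pc5: +32 =384
r63=111111 pc6: +64 =448
r64=1000000 pc1: +2 =450
r65=1000001 pc2: +4 =454
r66=1000010 pc2: +4 =458
r67=1000011 pc3: +8 =466
r68=1000100 pc2: +4 =470
r69=1000101 pc3: +8 =478
r70=1000110 pc3: +8 =486
r71=1000111 pc4: +16 =502
r72=1001000 pc2: +4 =506
r73=1001001 pc3: +8 =514
r74=1001010 pc3: +8 =522
r75=1001011 pc4: +16 =538
r76=1001100 pc3: +8 =546
r77=1001101 pc4: +16 =562
r78=1001110 pc4: +16 =578
r79=1001111 pc5: +32 =610
r80=1010000 pc2: +4 =614
r81=1010001 pc3: +8 =622
r82=1010010 pc3: +8 =630
r83=1010011 pc4: +16 =646
r84=1010100 pc3: +8 =654
r85=1010101 pc4: +16 =670
r86=1010110 pc4: +16 =686
r87=1010111 pc5: +32 =718
r88=1011000 pc3: +8 =726
r89=1011001 pc4: +16 =742
r90=1011010 pc4: +16 =758
r91=1011011 pc5: +32 =790
r92=1011100 pc4: +16 =806
r93=1011101 pc5: +32 =838
r94=1011110 pc5: +32 =870
r95=1011111 pc6: +64 =934
r96=1100000 pc2: +4 =938

Answer: 938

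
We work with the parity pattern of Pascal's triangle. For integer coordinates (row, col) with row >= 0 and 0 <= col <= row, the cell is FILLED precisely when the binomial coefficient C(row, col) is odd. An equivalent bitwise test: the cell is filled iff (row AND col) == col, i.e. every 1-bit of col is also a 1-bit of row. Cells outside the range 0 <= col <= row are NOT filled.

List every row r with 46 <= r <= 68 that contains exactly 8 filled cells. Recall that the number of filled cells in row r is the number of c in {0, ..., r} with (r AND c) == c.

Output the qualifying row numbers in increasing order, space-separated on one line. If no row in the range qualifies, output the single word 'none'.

Answer: 49 50 52 56 67

Derivation:
Row r has 2^popcount(r) filled cells, so we need popcount(r) = log2(8) = 3.
Scan r = 46..68 and keep those with exactly 3 one-bits:
r=46=101110 popcount=4 -> skip
r=47=101111 popcount=5 -> skip
r=48=110000 popcount=2 -> skip
r=49=110001 popcount=3 -> KEEP
r=50=110010 popcount=3 -> KEEP
r=51=110011 popcount=4 -> skip
r=52=110100 popcount=3 -> KEEP
r=53=110101 popcount=4 -> skip
r=54=110110 popcount=4 -> skip
r=55=110111 popcount=5 -> skip
r=56=111000 popcount=3 -> KEEP
r=57=111001 popcount=4 -> skip
r=58=111010 popcount=4 -> skip
r=59=111011 popcount=5 -> skip
r=60=111100 popcount=4 -> skip
r=61=111101 popcount=5 -> skip
r=62=111110 popcount=5 -> skip
r=63=111111 popcount=6 -> skip
r=64=1000000 popcount=1 -> skip
r=65=1000001 popcount=2 -> skip
r=66=1000010 popcount=2 -> skip
r=67=1000011 popcount=3 -> KEEP
r=68=1000100 popcount=2 -> skip
Kept rows: 49 50 52 56 67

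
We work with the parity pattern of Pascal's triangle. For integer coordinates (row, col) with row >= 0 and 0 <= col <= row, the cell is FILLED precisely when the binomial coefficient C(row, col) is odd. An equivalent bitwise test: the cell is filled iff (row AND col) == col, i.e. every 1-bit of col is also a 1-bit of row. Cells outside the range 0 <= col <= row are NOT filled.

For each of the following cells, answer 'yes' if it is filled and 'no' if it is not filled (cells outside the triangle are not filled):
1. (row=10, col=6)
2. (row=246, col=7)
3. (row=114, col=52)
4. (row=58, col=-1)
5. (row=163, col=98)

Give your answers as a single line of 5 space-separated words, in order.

Answer: no no no no no

Derivation:
(10,6): row=0b1010, col=0b110, row AND col = 0b10 = 2; 2 != 6 -> empty
(246,7): row=0b11110110, col=0b111, row AND col = 0b110 = 6; 6 != 7 -> empty
(114,52): row=0b1110010, col=0b110100, row AND col = 0b110000 = 48; 48 != 52 -> empty
(58,-1): col outside [0, 58] -> not filled
(163,98): row=0b10100011, col=0b1100010, row AND col = 0b100010 = 34; 34 != 98 -> empty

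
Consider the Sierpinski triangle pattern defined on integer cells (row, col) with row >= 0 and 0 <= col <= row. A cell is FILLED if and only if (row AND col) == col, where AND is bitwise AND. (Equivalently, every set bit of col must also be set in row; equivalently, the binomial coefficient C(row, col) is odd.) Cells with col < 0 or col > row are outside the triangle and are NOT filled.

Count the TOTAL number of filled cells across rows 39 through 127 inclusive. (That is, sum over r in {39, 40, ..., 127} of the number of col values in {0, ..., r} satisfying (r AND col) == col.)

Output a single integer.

r39=100111 pc4: +16 =16
r40=101000 pc2: +4 =20
r41=101001 pc3: +8 =28
r42=101010 pc3: +8 =36
r43=101011 pc4: +16 =52
r44=101100 pc3: +8 =60
r45=101101 pc4: +16 =76
r46=101110 pc4: +16 =92
r47=101111 pc5: +32 =124
r48=110000 pc2: +4 =128
r49=110001 pc3: +8 =136
r50=110010 pc3: +8 =144
r51=110011 pc4: +16 =160
r52=110100 pc3: +8 =168
r53=110101 pc4: +16 =184
r54=110110 pc4: +16 =200
r55=110111 pc5: +32 =232
r56=111000 pc3: +8 =240
r57=111001 pc4: +16 =256
r58=111010 pc4: +16 =272
r59=111011 pc5: +32 =304
r60=111100 pc4: +16 =320
r61=111101 pc5: +32 =352
r62=111110 pc5: +32 =384
r63=111111 pc6: +64 =448
r64=1000000 pc1: +2 =450
r65=1000001 pc2: +4 =454
r66=1000010 pc2: +4 =458
r67=1000011 pc3: +8 =466
r68=1000100 pc2: +4 =470
r69=1000101 pc3: +8 =478
r70=1000110 pc3: +8 =486
r71=1000111 pc4: +16 =502
r72=1001000 pc2: +4 =506
r73=1001001 pc3: +8 =514
r74=1001010 pc3: +8 =522
r75=1001011 pc4: +16 =538
r76=1001100 pc3: +8 =546
r77=1001101 pc4: +16 =562
r78=1001110 pc4: +16 =578
r79=1001111 pc5: +32 =610
r80=1010000 pc2: +4 =614
r81=1010001 pc3: +8 =622
r82=1010010 pc3: +8 =630
r83=1010011 pc4: +16 =646
r84=1010100 pc3: +8 =654
r85=1010101 pc4: +16 =670
r86=1010110 pc4: +16 =686
r87=1010111 pc5: +32 =718
r88=1011000 pc3: +8 =726
r89=1011001 pc4: +16 =742
r90=1011010 pc4: +16 =758
r91=1011011 pc5: +32 =790
r92=1011100 pc4: +16 =806
r93=1011101 pc5: +32 =838
r94=1011110 pc5: +32 =870
r95=1011111 pc6: +64 =934
r96=1100000 pc2: +4 =938
r97=1100001 pc3: +8 =946
r98=1100010 pc3: +8 =954
r99=1100011 pc4: +16 =970
r100=1100100 pc3: +8 =978
r101=1100101 pc4: +16 =994
r102=1100110 pc4: +16 =1010
r103=1100111 pc5: +32 =1042
r104=1101000 pc3: +8 =1050
r105=1101001 pc4: +16 =1066
r106=1101010 pc4: +16 =1082
r107=1101011 pc5: +32 =1114
r108=1101100 pc4: +16 =1130
r109=1101101 pc5: +32 =1162
r110=1101110 pc5: +32 =1194
r111=1101111 pc6: +64 =1258
r112=1110000 pc3: +8 =1266
r113=1110001 pc4: +16 =1282
r114=1110010 pc4: +16 =1298
r115=1110011 pc5: +32 =1330
r116=1110100 pc4: +16 =1346
r117=1110101 pc5: +32 =1378
r118=1110110 pc5: +32 =1410
r119=1110111 pc6: +64 =1474
r120=1111000 pc4: +16 =1490
r121=1111001 pc5: +32 =1522
r122=1111010 pc5: +32 =1554
r123=1111011 pc6: +64 =1618
r124=1111100 pc5: +32 =1650
r125=1111101 pc6: +64 =1714
r126=1111110 pc6: +64 =1778
r127=1111111 pc7: +128 =1906

Answer: 1906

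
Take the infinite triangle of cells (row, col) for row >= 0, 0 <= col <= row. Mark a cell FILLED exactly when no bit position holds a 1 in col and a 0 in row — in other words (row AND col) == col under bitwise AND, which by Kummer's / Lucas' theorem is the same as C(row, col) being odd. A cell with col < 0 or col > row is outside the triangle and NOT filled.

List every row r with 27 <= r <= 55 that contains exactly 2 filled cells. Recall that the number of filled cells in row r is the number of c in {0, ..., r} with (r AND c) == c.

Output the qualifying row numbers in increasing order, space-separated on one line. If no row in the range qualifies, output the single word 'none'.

Answer: 32

Derivation:
Row r has 2^popcount(r) filled cells, so we need popcount(r) = log2(2) = 1.
Scan r = 27..55 and keep those with exactly 1 one-bits:
r=27=11011 popcount=4 -> skip
r=28=11100 popcount=3 -> skip
r=29=11101 popcount=4 -> skip
r=30=11110 popcount=4 -> skip
r=31=11111 popcount=5 -> skip
r=32=100000 popcount=1 -> KEEP
r=33=100001 popcount=2 -> skip
r=34=100010 popcount=2 -> skip
r=35=100011 popcount=3 -> skip
r=36=100100 popcount=2 -> skip
r=37=100101 popcount=3 -> skip
r=38=100110 popcount=3 -> skip
r=39=100111 popcount=4 -> skip
r=40=101000 popcount=2 -> skip
r=41=101001 popcount=3 -> skip
r=42=101010 popcount=3 -> skip
r=43=101011 popcount=4 -> skip
r=44=101100 popcount=3 -> skip
r=45=101101 popcount=4 -> skip
r=46=101110 popcount=4 -> skip
r=47=101111 popcount=5 -> skip
r=48=110000 popcount=2 -> skip
r=49=110001 popcount=3 -> skip
r=50=110010 popcount=3 -> skip
r=51=110011 popcount=4 -> skip
r=52=110100 popcount=3 -> skip
r=53=110101 popcount=4 -> skip
r=54=110110 popcount=4 -> skip
r=55=110111 popcount=5 -> skip
Kept rows: 32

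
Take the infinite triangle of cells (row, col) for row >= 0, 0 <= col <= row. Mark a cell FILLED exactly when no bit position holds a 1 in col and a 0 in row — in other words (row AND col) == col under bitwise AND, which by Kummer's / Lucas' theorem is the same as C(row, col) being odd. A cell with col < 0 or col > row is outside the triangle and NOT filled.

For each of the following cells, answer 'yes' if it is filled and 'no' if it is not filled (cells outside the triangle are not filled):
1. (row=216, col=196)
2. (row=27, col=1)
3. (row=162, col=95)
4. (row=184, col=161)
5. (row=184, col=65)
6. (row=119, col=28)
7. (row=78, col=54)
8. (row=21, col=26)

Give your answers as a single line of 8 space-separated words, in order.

Answer: no yes no no no no no no

Derivation:
(216,196): row=0b11011000, col=0b11000100, row AND col = 0b11000000 = 192; 192 != 196 -> empty
(27,1): row=0b11011, col=0b1, row AND col = 0b1 = 1; 1 == 1 -> filled
(162,95): row=0b10100010, col=0b1011111, row AND col = 0b10 = 2; 2 != 95 -> empty
(184,161): row=0b10111000, col=0b10100001, row AND col = 0b10100000 = 160; 160 != 161 -> empty
(184,65): row=0b10111000, col=0b1000001, row AND col = 0b0 = 0; 0 != 65 -> empty
(119,28): row=0b1110111, col=0b11100, row AND col = 0b10100 = 20; 20 != 28 -> empty
(78,54): row=0b1001110, col=0b110110, row AND col = 0b110 = 6; 6 != 54 -> empty
(21,26): col outside [0, 21] -> not filled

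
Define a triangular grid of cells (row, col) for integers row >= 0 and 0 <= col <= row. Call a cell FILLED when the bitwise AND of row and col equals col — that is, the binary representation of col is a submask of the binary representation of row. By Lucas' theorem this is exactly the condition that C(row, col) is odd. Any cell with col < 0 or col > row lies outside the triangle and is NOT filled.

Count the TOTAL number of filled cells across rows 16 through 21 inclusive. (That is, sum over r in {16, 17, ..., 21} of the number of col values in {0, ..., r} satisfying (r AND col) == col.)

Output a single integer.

Answer: 30

Derivation:
r16=10000 pc1: +2 =2
r17=10001 pc2: +4 =6
r18=10010 pc2: +4 =10
r19=10011 pc3: +8 =18
r20=10100 pc2: +4 =22
r21=10101 pc3: +8 =30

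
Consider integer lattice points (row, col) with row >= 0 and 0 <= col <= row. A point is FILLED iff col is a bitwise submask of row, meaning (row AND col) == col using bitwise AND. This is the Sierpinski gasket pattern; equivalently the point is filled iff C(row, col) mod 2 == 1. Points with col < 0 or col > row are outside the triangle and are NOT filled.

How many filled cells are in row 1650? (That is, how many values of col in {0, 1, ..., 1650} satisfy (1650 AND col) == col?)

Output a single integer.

1650 in binary = 11001110010
popcount(1650) = number of 1-bits in 11001110010 = 6
A col c satisfies (1650 AND c) == c iff every set bit of c is also set in 1650; each of the 6 set bits of 1650 can independently be on or off in c.
count = 2^6 = 64

Answer: 64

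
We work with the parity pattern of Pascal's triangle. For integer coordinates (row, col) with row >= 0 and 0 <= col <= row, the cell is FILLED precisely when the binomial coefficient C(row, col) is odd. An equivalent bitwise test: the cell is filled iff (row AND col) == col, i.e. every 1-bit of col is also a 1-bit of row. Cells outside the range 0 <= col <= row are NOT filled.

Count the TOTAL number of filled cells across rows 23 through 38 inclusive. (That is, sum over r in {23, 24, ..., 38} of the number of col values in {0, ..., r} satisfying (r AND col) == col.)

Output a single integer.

r23=10111 pc4: +16 =16
r24=11000 pc2: +4 =20
r25=11001 pc3: +8 =28
r26=11010 pc3: +8 =36
r27=11011 pc4: +16 =52
r28=11100 pc3: +8 =60
r29=11101 pc4: +16 =76
r30=11110 pc4: +16 =92
r31=11111 pc5: +32 =124
r32=100000 pc1: +2 =126
r33=100001 pc2: +4 =130
r34=100010 pc2: +4 =134
r35=100011 pc3: +8 =142
r36=100100 pc2: +4 =146
r37=100101 pc3: +8 =154
r38=100110 pc3: +8 =162

Answer: 162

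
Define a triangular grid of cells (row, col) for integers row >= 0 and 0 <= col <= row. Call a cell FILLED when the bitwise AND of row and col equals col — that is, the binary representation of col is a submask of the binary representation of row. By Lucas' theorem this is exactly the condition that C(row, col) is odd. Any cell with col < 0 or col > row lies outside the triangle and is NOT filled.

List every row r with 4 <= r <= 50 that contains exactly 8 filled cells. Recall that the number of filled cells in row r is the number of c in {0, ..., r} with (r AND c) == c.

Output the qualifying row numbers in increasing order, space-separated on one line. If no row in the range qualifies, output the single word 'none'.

Answer: 7 11 13 14 19 21 22 25 26 28 35 37 38 41 42 44 49 50

Derivation:
Row r has 2^popcount(r) filled cells, so we need popcount(r) = log2(8) = 3.
Scan r = 4..50 and keep those with exactly 3 one-bits:
r=4=100 popcount=1 -> skip
r=5=101 popcount=2 -> skip
r=6=110 popcount=2 -> skip
r=7=111 popcount=3 -> KEEP
r=8=1000 popcount=1 -> skip
r=9=1001 popcount=2 -> skip
r=10=1010 popcount=2 -> skip
r=11=1011 popcount=3 -> KEEP
r=12=1100 popcount=2 -> skip
r=13=1101 popcount=3 -> KEEP
r=14=1110 popcount=3 -> KEEP
r=15=1111 popcount=4 -> skip
r=16=10000 popcount=1 -> skip
r=17=10001 popcount=2 -> skip
r=18=10010 popcount=2 -> skip
r=19=10011 popcount=3 -> KEEP
r=20=10100 popcount=2 -> skip
r=21=10101 popcount=3 -> KEEP
r=22=10110 popcount=3 -> KEEP
r=23=10111 popcount=4 -> skip
r=24=11000 popcount=2 -> skip
r=25=11001 popcount=3 -> KEEP
r=26=11010 popcount=3 -> KEEP
r=27=11011 popcount=4 -> skip
r=28=11100 popcount=3 -> KEEP
r=29=11101 popcount=4 -> skip
r=30=11110 popcount=4 -> skip
r=31=11111 popcount=5 -> skip
r=32=100000 popcount=1 -> skip
r=33=100001 popcount=2 -> skip
r=34=100010 popcount=2 -> skip
r=35=100011 popcount=3 -> KEEP
r=36=100100 popcount=2 -> skip
r=37=100101 popcount=3 -> KEEP
r=38=100110 popcount=3 -> KEEP
r=39=100111 popcount=4 -> skip
r=40=101000 popcount=2 -> skip
r=41=101001 popcount=3 -> KEEP
r=42=101010 popcount=3 -> KEEP
r=43=101011 popcount=4 -> skip
r=44=101100 popcount=3 -> KEEP
r=45=101101 popcount=4 -> skip
r=46=101110 popcount=4 -> skip
r=47=101111 popcount=5 -> skip
r=48=110000 popcount=2 -> skip
r=49=110001 popcount=3 -> KEEP
r=50=110010 popcount=3 -> KEEP
Kept rows: 7 11 13 14 19 21 22 25 26 28 35 37 38 41 42 44 49 50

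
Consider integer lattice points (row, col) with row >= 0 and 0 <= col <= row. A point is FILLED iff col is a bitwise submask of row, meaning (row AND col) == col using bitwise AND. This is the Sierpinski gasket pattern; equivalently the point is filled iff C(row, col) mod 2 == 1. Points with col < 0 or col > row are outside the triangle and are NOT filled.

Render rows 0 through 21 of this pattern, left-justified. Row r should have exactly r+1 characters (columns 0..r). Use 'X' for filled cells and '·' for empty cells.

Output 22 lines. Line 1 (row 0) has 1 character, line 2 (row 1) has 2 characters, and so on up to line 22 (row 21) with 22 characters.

Answer: X
XX
X·X
XXXX
X···X
XX··XX
X·X·X·X
XXXXXXXX
X·······X
XX······XX
X·X·····X·X
XXXX····XXXX
X···X···X···X
XX··XX··XX··XX
X·X·X·X·X·X·X·X
XXXXXXXXXXXXXXXX
X···············X
XX··············XX
X·X·············X·X
XXXX············XXXX
X···X···········X···X
XX··XX··········XX··XX

Derivation:
r0=0: X
r1=1: XX
r2=10: X·X
r3=11: XXXX
r4=100: X···X
r5=101: XX··XX
r6=110: X·X·X·X
r7=111: XXXXXXXX
r8=1000: X·······X
r9=1001: XX······XX
r10=1010: X·X·····X·X
r11=1011: XXXX····XXXX
r12=1100: X···X···X···X
r13=1101: XX··XX··XX··XX
r14=1110: X·X·X·X·X·X·X·X
r15=1111: XXXXXXXXXXXXXXXX
r16=10000: X···············X
r17=10001: XX··············XX
r18=10010: X·X·············X·X
r19=10011: XXXX············XXXX
r20=10100: X···X···········X···X
r21=10101: XX··XX··········XX··XX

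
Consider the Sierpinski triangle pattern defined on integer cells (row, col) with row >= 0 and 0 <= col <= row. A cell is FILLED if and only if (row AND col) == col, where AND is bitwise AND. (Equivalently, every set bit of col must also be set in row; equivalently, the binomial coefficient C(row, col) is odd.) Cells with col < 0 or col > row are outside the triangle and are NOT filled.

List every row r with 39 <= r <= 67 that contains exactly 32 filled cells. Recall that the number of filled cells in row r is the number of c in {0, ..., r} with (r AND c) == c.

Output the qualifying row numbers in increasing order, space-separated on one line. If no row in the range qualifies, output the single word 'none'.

Answer: 47 55 59 61 62

Derivation:
Row r has 2^popcount(r) filled cells, so we need popcount(r) = log2(32) = 5.
Scan r = 39..67 and keep those with exactly 5 one-bits:
r=39=100111 popcount=4 -> skip
r=40=101000 popcount=2 -> skip
r=41=101001 popcount=3 -> skip
r=42=101010 popcount=3 -> skip
r=43=101011 popcount=4 -> skip
r=44=101100 popcount=3 -> skip
r=45=101101 popcount=4 -> skip
r=46=101110 popcount=4 -> skip
r=47=101111 popcount=5 -> KEEP
r=48=110000 popcount=2 -> skip
r=49=110001 popcount=3 -> skip
r=50=110010 popcount=3 -> skip
r=51=110011 popcount=4 -> skip
r=52=110100 popcount=3 -> skip
r=53=110101 popcount=4 -> skip
r=54=110110 popcount=4 -> skip
r=55=110111 popcount=5 -> KEEP
r=56=111000 popcount=3 -> skip
r=57=111001 popcount=4 -> skip
r=58=111010 popcount=4 -> skip
r=59=111011 popcount=5 -> KEEP
r=60=111100 popcount=4 -> skip
r=61=111101 popcount=5 -> KEEP
r=62=111110 popcount=5 -> KEEP
r=63=111111 popcount=6 -> skip
r=64=1000000 popcount=1 -> skip
r=65=1000001 popcount=2 -> skip
r=66=1000010 popcount=2 -> skip
r=67=1000011 popcount=3 -> skip
Kept rows: 47 55 59 61 62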